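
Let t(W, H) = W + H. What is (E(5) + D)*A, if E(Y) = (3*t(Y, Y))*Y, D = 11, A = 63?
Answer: 10143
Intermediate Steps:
t(W, H) = H + W
E(Y) = 6*Y² (E(Y) = (3*(Y + Y))*Y = (3*(2*Y))*Y = (6*Y)*Y = 6*Y²)
(E(5) + D)*A = (6*5² + 11)*63 = (6*25 + 11)*63 = (150 + 11)*63 = 161*63 = 10143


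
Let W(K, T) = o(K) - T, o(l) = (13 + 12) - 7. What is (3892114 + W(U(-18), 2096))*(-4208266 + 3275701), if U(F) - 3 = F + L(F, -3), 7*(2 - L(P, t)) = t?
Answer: -3627711422340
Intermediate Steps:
L(P, t) = 2 - t/7
o(l) = 18 (o(l) = 25 - 7 = 18)
U(F) = 38/7 + F (U(F) = 3 + (F + (2 - 1/7*(-3))) = 3 + (F + (2 + 3/7)) = 3 + (F + 17/7) = 3 + (17/7 + F) = 38/7 + F)
W(K, T) = 18 - T
(3892114 + W(U(-18), 2096))*(-4208266 + 3275701) = (3892114 + (18 - 1*2096))*(-4208266 + 3275701) = (3892114 + (18 - 2096))*(-932565) = (3892114 - 2078)*(-932565) = 3890036*(-932565) = -3627711422340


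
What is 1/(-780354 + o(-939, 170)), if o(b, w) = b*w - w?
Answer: -1/940154 ≈ -1.0637e-6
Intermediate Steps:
o(b, w) = -w + b*w
1/(-780354 + o(-939, 170)) = 1/(-780354 + 170*(-1 - 939)) = 1/(-780354 + 170*(-940)) = 1/(-780354 - 159800) = 1/(-940154) = -1/940154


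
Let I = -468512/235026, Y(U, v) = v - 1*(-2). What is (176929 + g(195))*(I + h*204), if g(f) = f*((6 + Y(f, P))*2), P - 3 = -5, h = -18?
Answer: -7036177742168/10683 ≈ -6.5863e+8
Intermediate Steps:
P = -2 (P = 3 - 5 = -2)
Y(U, v) = 2 + v (Y(U, v) = v + 2 = 2 + v)
g(f) = 12*f (g(f) = f*((6 + (2 - 2))*2) = f*((6 + 0)*2) = f*(6*2) = f*12 = 12*f)
I = -21296/10683 (I = -468512*1/235026 = -21296/10683 ≈ -1.9934)
(176929 + g(195))*(I + h*204) = (176929 + 12*195)*(-21296/10683 - 18*204) = (176929 + 2340)*(-21296/10683 - 3672) = 179269*(-39249272/10683) = -7036177742168/10683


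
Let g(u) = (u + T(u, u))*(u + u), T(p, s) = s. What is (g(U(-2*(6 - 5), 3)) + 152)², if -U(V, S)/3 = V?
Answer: 87616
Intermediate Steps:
U(V, S) = -3*V
g(u) = 4*u² (g(u) = (u + u)*(u + u) = (2*u)*(2*u) = 4*u²)
(g(U(-2*(6 - 5), 3)) + 152)² = (4*(-(-6)*(6 - 5))² + 152)² = (4*(-(-6))² + 152)² = (4*(-3*(-2))² + 152)² = (4*6² + 152)² = (4*36 + 152)² = (144 + 152)² = 296² = 87616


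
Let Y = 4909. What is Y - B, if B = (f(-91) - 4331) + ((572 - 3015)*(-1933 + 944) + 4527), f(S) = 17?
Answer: -2411431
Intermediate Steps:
B = 2416340 (B = (17 - 4331) + ((572 - 3015)*(-1933 + 944) + 4527) = -4314 + (-2443*(-989) + 4527) = -4314 + (2416127 + 4527) = -4314 + 2420654 = 2416340)
Y - B = 4909 - 1*2416340 = 4909 - 2416340 = -2411431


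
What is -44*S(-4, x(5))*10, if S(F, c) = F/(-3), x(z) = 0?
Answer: -1760/3 ≈ -586.67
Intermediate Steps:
S(F, c) = -F/3 (S(F, c) = F*(-1/3) = -F/3)
-44*S(-4, x(5))*10 = -(-44)*(-4)/3*10 = -44*4/3*10 = -176/3*10 = -1760/3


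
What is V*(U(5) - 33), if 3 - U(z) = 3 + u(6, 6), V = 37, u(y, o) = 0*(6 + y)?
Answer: -1221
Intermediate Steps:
u(y, o) = 0
U(z) = 0 (U(z) = 3 - (3 + 0) = 3 - 1*3 = 3 - 3 = 0)
V*(U(5) - 33) = 37*(0 - 33) = 37*(-33) = -1221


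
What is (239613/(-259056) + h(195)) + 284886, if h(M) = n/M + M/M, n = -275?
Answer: 319804687469/1122576 ≈ 2.8488e+5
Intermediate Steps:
h(M) = 1 - 275/M (h(M) = -275/M + M/M = -275/M + 1 = 1 - 275/M)
(239613/(-259056) + h(195)) + 284886 = (239613/(-259056) + (-275 + 195)/195) + 284886 = (239613*(-1/259056) + (1/195)*(-80)) + 284886 = (-79871/86352 - 16/39) + 284886 = -1498867/1122576 + 284886 = 319804687469/1122576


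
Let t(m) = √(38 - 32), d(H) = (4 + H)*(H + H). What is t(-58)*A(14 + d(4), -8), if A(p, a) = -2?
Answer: -2*√6 ≈ -4.8990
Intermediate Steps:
d(H) = 2*H*(4 + H) (d(H) = (4 + H)*(2*H) = 2*H*(4 + H))
t(m) = √6
t(-58)*A(14 + d(4), -8) = √6*(-2) = -2*√6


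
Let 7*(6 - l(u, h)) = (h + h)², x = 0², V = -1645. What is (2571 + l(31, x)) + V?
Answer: 932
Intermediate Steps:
x = 0
l(u, h) = 6 - 4*h²/7 (l(u, h) = 6 - (h + h)²/7 = 6 - 4*h²/7)
(2571 + l(31, x)) + V = (2571 + (6 - 4/7*0²)) - 1645 = (2571 + (6 - 4/7*0)) - 1645 = (2571 + (6 + 0)) - 1645 = (2571 + 6) - 1645 = 2577 - 1645 = 932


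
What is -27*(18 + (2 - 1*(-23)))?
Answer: -1161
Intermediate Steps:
-27*(18 + (2 - 1*(-23))) = -27*(18 + (2 + 23)) = -27*(18 + 25) = -27*43 = -1161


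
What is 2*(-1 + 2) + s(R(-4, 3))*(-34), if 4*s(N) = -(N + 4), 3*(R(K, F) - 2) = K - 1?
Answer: 233/6 ≈ 38.833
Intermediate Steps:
R(K, F) = 5/3 + K/3 (R(K, F) = 2 + (K - 1)/3 = 2 + (-1 + K)/3 = 2 + (-1/3 + K/3) = 5/3 + K/3)
s(N) = -1 - N/4 (s(N) = (-(N + 4))/4 = (-(4 + N))/4 = (-4 - N)/4 = -1 - N/4)
2*(-1 + 2) + s(R(-4, 3))*(-34) = 2*(-1 + 2) + (-1 - (5/3 + (1/3)*(-4))/4)*(-34) = 2*1 + (-1 - (5/3 - 4/3)/4)*(-34) = 2 + (-1 - 1/4*1/3)*(-34) = 2 + (-1 - 1/12)*(-34) = 2 - 13/12*(-34) = 2 + 221/6 = 233/6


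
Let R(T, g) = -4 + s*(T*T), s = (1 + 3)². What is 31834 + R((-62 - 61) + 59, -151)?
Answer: 97366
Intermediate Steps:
s = 16 (s = 4² = 16)
R(T, g) = -4 + 16*T² (R(T, g) = -4 + 16*(T*T) = -4 + 16*T²)
31834 + R((-62 - 61) + 59, -151) = 31834 + (-4 + 16*((-62 - 61) + 59)²) = 31834 + (-4 + 16*(-123 + 59)²) = 31834 + (-4 + 16*(-64)²) = 31834 + (-4 + 16*4096) = 31834 + (-4 + 65536) = 31834 + 65532 = 97366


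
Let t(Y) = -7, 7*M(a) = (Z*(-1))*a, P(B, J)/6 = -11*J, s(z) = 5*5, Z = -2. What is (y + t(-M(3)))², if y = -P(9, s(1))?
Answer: 2699449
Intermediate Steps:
s(z) = 25
P(B, J) = -66*J (P(B, J) = 6*(-11*J) = -66*J)
M(a) = 2*a/7 (M(a) = ((-2*(-1))*a)/7 = (2*a)/7 = 2*a/7)
y = 1650 (y = -(-66)*25 = -1*(-1650) = 1650)
(y + t(-M(3)))² = (1650 - 7)² = 1643² = 2699449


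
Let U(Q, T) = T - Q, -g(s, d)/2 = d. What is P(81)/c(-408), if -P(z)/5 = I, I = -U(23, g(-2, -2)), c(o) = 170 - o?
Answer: -95/578 ≈ -0.16436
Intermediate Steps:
g(s, d) = -2*d
I = 19 (I = -(-2*(-2) - 1*23) = -(4 - 23) = -1*(-19) = 19)
P(z) = -95 (P(z) = -5*19 = -95)
P(81)/c(-408) = -95/(170 - 1*(-408)) = -95/(170 + 408) = -95/578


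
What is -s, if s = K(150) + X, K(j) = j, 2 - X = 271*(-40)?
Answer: -10992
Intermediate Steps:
X = 10842 (X = 2 - 271*(-40) = 2 - 1*(-10840) = 2 + 10840 = 10842)
s = 10992 (s = 150 + 10842 = 10992)
-s = -1*10992 = -10992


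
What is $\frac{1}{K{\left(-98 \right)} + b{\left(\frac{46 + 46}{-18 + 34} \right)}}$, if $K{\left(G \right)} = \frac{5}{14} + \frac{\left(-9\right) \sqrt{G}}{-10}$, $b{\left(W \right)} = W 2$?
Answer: $\frac{29050}{538931} - \frac{15435 i \sqrt{2}}{538931} \approx 0.053903 - 0.040503 i$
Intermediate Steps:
$b{\left(W \right)} = 2 W$
$K{\left(G \right)} = \frac{5}{14} + \frac{9 \sqrt{G}}{10}$ ($K{\left(G \right)} = 5 \cdot \frac{1}{14} + - 9 \sqrt{G} \left(- \frac{1}{10}\right) = \frac{5}{14} + \frac{9 \sqrt{G}}{10}$)
$\frac{1}{K{\left(-98 \right)} + b{\left(\frac{46 + 46}{-18 + 34} \right)}} = \frac{1}{\left(\frac{5}{14} + \frac{9 \sqrt{-98}}{10}\right) + 2 \frac{46 + 46}{-18 + 34}} = \frac{1}{\left(\frac{5}{14} + \frac{9 \cdot 7 i \sqrt{2}}{10}\right) + 2 \cdot \frac{92}{16}} = \frac{1}{\left(\frac{5}{14} + \frac{63 i \sqrt{2}}{10}\right) + 2 \cdot 92 \cdot \frac{1}{16}} = \frac{1}{\left(\frac{5}{14} + \frac{63 i \sqrt{2}}{10}\right) + 2 \cdot \frac{23}{4}} = \frac{1}{\left(\frac{5}{14} + \frac{63 i \sqrt{2}}{10}\right) + \frac{23}{2}} = \frac{1}{\frac{83}{7} + \frac{63 i \sqrt{2}}{10}}$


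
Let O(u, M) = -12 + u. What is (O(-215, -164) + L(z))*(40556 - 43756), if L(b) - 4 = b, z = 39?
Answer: 588800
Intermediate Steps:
L(b) = 4 + b
(O(-215, -164) + L(z))*(40556 - 43756) = ((-12 - 215) + (4 + 39))*(40556 - 43756) = (-227 + 43)*(-3200) = -184*(-3200) = 588800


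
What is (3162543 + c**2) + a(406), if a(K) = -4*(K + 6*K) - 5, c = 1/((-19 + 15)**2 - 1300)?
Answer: 5195195327521/1648656 ≈ 3.1512e+6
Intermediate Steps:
c = -1/1284 (c = 1/((-4)**2 - 1300) = 1/(16 - 1300) = 1/(-1284) = -1/1284 ≈ -0.00077882)
a(K) = -5 - 28*K (a(K) = -28*K - 5 = -5 - 28*K)
(3162543 + c**2) + a(406) = (3162543 + (-1/1284)**2) + (-5 - 28*406) = (3162543 + 1/1648656) + (-5 - 11368) = 5213945492209/1648656 - 11373 = 5195195327521/1648656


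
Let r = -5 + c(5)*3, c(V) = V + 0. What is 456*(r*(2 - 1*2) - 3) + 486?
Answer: -882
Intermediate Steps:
c(V) = V
r = 10 (r = -5 + 5*3 = -5 + 15 = 10)
456*(r*(2 - 1*2) - 3) + 486 = 456*(10*(2 - 1*2) - 3) + 486 = 456*(10*(2 - 2) - 3) + 486 = 456*(10*0 - 3) + 486 = 456*(0 - 3) + 486 = 456*(-3) + 486 = -1368 + 486 = -882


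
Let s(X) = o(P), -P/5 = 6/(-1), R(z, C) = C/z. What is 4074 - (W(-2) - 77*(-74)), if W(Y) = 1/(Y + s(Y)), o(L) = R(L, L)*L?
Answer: -45473/28 ≈ -1624.0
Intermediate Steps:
P = 30 (P = -30/(-1) = -30*(-1) = -5*(-6) = 30)
o(L) = L (o(L) = (L/L)*L = 1*L = L)
s(X) = 30
W(Y) = 1/(30 + Y) (W(Y) = 1/(Y + 30) = 1/(30 + Y))
4074 - (W(-2) - 77*(-74)) = 4074 - (1/(30 - 2) - 77*(-74)) = 4074 - (1/28 + 5698) = 4074 - 1*159545/28 = 4074 - 159545/28 = -45473/28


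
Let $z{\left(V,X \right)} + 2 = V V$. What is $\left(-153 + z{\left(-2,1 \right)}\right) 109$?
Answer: $-16459$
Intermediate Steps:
$z{\left(V,X \right)} = -2 + V^{2}$ ($z{\left(V,X \right)} = -2 + V V = -2 + V^{2}$)
$\left(-153 + z{\left(-2,1 \right)}\right) 109 = \left(-153 - \left(2 - \left(-2\right)^{2}\right)\right) 109 = \left(-153 + \left(-2 + 4\right)\right) 109 = \left(-153 + 2\right) 109 = \left(-151\right) 109 = -16459$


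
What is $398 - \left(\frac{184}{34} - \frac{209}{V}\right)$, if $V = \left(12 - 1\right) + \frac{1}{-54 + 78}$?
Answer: $\frac{1853882}{4505} \approx 411.52$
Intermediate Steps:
$V = \frac{265}{24}$ ($V = 11 + \frac{1}{24} = \frac{265}{24} \approx 11.042$)
$398 - \left(\frac{184}{34} - \frac{209}{V}\right) = 398 - \left(\frac{184}{34} - \frac{209}{\frac{265}{24}}\right) = 398 - \left(184 \cdot \frac{1}{34} - \frac{5016}{265}\right) = 398 - \left(\frac{92}{17} - \frac{5016}{265}\right) = 398 - - \frac{60892}{4505} = 398 + \frac{60892}{4505} = \frac{1853882}{4505}$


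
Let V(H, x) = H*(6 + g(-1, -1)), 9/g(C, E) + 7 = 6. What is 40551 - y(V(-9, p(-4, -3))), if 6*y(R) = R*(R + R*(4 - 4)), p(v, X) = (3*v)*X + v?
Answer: 80859/2 ≈ 40430.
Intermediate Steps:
g(C, E) = -9 (g(C, E) = 9/(-7 + 6) = 9/(-1) = 9*(-1) = -9)
p(v, X) = v + 3*X*v (p(v, X) = 3*X*v + v = v + 3*X*v)
V(H, x) = -3*H (V(H, x) = H*(6 - 9) = H*(-3) = -3*H)
y(R) = R²/6 (y(R) = (R*(R + R*(4 - 4)))/6 = (R*(R + R*0))/6 = (R*(R + 0))/6 = (R*R)/6 = R²/6)
40551 - y(V(-9, p(-4, -3))) = 40551 - (-3*(-9))²/6 = 40551 - 27²/6 = 40551 - 729/6 = 40551 - 1*243/2 = 40551 - 243/2 = 80859/2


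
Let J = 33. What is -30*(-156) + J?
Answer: 4713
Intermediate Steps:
-30*(-156) + J = -30*(-156) + 33 = 4680 + 33 = 4713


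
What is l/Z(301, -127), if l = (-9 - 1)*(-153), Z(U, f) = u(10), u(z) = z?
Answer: 153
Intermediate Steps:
Z(U, f) = 10
l = 1530 (l = -10*(-153) = 1530)
l/Z(301, -127) = 1530/10 = 1530*(1/10) = 153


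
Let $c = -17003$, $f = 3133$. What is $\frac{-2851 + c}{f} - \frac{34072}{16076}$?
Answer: $- \frac{106480120}{12591527} \approx -8.4565$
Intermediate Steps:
$\frac{-2851 + c}{f} - \frac{34072}{16076} = \frac{-2851 - 17003}{3133} - \frac{34072}{16076} = \left(-19854\right) \frac{1}{3133} - \frac{8518}{4019} = - \frac{19854}{3133} - \frac{8518}{4019} = - \frac{106480120}{12591527}$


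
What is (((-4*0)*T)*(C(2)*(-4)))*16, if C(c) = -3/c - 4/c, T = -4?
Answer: 0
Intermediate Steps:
C(c) = -7/c
(((-4*0)*T)*(C(2)*(-4)))*16 = ((-4*0*(-4))*(-7/2*(-4)))*16 = ((0*(-4))*(-7*1/2*(-4)))*16 = (0*(-7/2*(-4)))*16 = (0*14)*16 = 0*16 = 0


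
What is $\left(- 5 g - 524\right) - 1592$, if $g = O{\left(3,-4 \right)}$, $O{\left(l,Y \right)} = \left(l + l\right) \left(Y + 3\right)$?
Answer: $-2086$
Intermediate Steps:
$O{\left(l,Y \right)} = 2 l \left(3 + Y\right)$
$g = -6$ ($g = 2 \cdot 3 \left(3 - 4\right) = 2 \cdot 3 \left(-1\right) = -6$)
$\left(- 5 g - 524\right) - 1592 = \left(\left(-5\right) \left(-6\right) - 524\right) - 1592 = \left(30 - 524\right) - 1592 = -494 - 1592 = -2086$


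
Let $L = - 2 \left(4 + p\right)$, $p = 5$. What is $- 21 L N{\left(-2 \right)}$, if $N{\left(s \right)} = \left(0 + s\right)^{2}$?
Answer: $1512$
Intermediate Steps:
$N{\left(s \right)} = s^{2}$
$L = -18$ ($L = - 2 \left(4 + 5\right) = \left(-2\right) 9 = -18$)
$- 21 L N{\left(-2 \right)} = \left(-21\right) \left(-18\right) \left(-2\right)^{2} = 378 \cdot 4 = 1512$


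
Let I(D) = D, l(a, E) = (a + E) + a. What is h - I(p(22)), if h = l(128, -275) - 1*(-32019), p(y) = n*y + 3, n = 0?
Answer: 31997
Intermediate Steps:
p(y) = 3 (p(y) = 0*y + 3 = 0 + 3 = 3)
l(a, E) = E + 2*a (l(a, E) = (E + a) + a = E + 2*a)
h = 32000 (h = (-275 + 2*128) - 1*(-32019) = (-275 + 256) + 32019 = -19 + 32019 = 32000)
h - I(p(22)) = 32000 - 1*3 = 32000 - 3 = 31997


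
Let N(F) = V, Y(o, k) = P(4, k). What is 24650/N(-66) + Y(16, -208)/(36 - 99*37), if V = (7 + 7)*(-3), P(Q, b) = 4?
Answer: -14900953/25389 ≈ -586.91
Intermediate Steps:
Y(o, k) = 4
V = -42 (V = 14*(-3) = -42)
N(F) = -42
24650/N(-66) + Y(16, -208)/(36 - 99*37) = 24650/(-42) + 4/(36 - 99*37) = 24650*(-1/42) + 4/(36 - 3663) = -12325/21 + 4/(-3627) = -12325/21 + 4*(-1/3627) = -12325/21 - 4/3627 = -14900953/25389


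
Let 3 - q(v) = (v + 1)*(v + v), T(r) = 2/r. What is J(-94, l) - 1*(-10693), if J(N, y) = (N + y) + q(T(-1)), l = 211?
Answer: 10809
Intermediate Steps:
q(v) = 3 - 2*v*(1 + v) (q(v) = 3 - (v + 1)*(v + v) = 3 - (1 + v)*2*v = 3 - 2*v*(1 + v))
J(N, y) = -1 + N + y (J(N, y) = (N + y) + (3 - 4/(-1) - 2*(2/(-1))²) = (N + y) + (3 - 4*(-1) - 2*(2*(-1))²) = (N + y) + (3 - 2*(-2) - 2*(-2)²) = (N + y) + (3 + 4 - 2*4) = (N + y) + (3 + 4 - 8) = (N + y) - 1 = -1 + N + y)
J(-94, l) - 1*(-10693) = (-1 - 94 + 211) - 1*(-10693) = 116 + 10693 = 10809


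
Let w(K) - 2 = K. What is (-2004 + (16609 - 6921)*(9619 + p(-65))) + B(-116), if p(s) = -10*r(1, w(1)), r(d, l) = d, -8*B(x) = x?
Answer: 186180005/2 ≈ 9.3090e+7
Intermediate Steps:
B(x) = -x/8
w(K) = 2 + K
p(s) = -10 (p(s) = -10*1 = -10)
(-2004 + (16609 - 6921)*(9619 + p(-65))) + B(-116) = (-2004 + (16609 - 6921)*(9619 - 10)) - ⅛*(-116) = (-2004 + 9688*9609) + 29/2 = (-2004 + 93091992) + 29/2 = 93089988 + 29/2 = 186180005/2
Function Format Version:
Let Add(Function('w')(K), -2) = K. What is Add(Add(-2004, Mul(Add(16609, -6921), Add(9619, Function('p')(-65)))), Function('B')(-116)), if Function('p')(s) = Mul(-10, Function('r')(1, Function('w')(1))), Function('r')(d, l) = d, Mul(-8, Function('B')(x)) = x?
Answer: Rational(186180005, 2) ≈ 9.3090e+7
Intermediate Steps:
Function('B')(x) = Mul(Rational(-1, 8), x)
Function('w')(K) = Add(2, K)
Function('p')(s) = -10 (Function('p')(s) = Mul(-10, 1) = -10)
Add(Add(-2004, Mul(Add(16609, -6921), Add(9619, Function('p')(-65)))), Function('B')(-116)) = Add(Add(-2004, Mul(Add(16609, -6921), Add(9619, -10))), Mul(Rational(-1, 8), -116)) = Add(Add(-2004, Mul(9688, 9609)), Rational(29, 2)) = Add(Add(-2004, 93091992), Rational(29, 2)) = Add(93089988, Rational(29, 2)) = Rational(186180005, 2)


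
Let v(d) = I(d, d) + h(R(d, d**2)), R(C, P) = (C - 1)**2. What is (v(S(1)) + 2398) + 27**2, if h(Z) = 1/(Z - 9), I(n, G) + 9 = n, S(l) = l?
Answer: 28070/9 ≈ 3118.9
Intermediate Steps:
R(C, P) = (-1 + C)**2
I(n, G) = -9 + n
h(Z) = 1/(-9 + Z)
v(d) = -9 + d + 1/(-9 + (-1 + d)**2) (v(d) = (-9 + d) + 1/(-9 + (-1 + d)**2) = -9 + d + 1/(-9 + (-1 + d)**2))
(v(S(1)) + 2398) + 27**2 = ((1 + (-9 + 1)*(-9 + (-1 + 1)**2))/(-9 + (-1 + 1)**2) + 2398) + 27**2 = ((1 - 8*(-9 + 0**2))/(-9 + 0**2) + 2398) + 729 = ((1 - 8*(-9 + 0))/(-9 + 0) + 2398) + 729 = ((1 - 8*(-9))/(-9) + 2398) + 729 = (-(1 + 72)/9 + 2398) + 729 = (-1/9*73 + 2398) + 729 = (-73/9 + 2398) + 729 = 21509/9 + 729 = 28070/9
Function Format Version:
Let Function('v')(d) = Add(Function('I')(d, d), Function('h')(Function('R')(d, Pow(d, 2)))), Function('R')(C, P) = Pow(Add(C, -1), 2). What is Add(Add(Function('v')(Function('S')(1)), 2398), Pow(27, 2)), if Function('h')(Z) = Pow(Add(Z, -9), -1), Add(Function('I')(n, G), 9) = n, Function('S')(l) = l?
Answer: Rational(28070, 9) ≈ 3118.9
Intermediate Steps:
Function('R')(C, P) = Pow(Add(-1, C), 2)
Function('I')(n, G) = Add(-9, n)
Function('h')(Z) = Pow(Add(-9, Z), -1)
Function('v')(d) = Add(-9, d, Pow(Add(-9, Pow(Add(-1, d), 2)), -1)) (Function('v')(d) = Add(Add(-9, d), Pow(Add(-9, Pow(Add(-1, d), 2)), -1)) = Add(-9, d, Pow(Add(-9, Pow(Add(-1, d), 2)), -1)))
Add(Add(Function('v')(Function('S')(1)), 2398), Pow(27, 2)) = Add(Add(Mul(Pow(Add(-9, Pow(Add(-1, 1), 2)), -1), Add(1, Mul(Add(-9, 1), Add(-9, Pow(Add(-1, 1), 2))))), 2398), Pow(27, 2)) = Add(Add(Mul(Pow(Add(-9, Pow(0, 2)), -1), Add(1, Mul(-8, Add(-9, Pow(0, 2))))), 2398), 729) = Add(Add(Mul(Pow(Add(-9, 0), -1), Add(1, Mul(-8, Add(-9, 0)))), 2398), 729) = Add(Add(Mul(Pow(-9, -1), Add(1, Mul(-8, -9))), 2398), 729) = Add(Add(Mul(Rational(-1, 9), Add(1, 72)), 2398), 729) = Add(Add(Mul(Rational(-1, 9), 73), 2398), 729) = Add(Add(Rational(-73, 9), 2398), 729) = Add(Rational(21509, 9), 729) = Rational(28070, 9)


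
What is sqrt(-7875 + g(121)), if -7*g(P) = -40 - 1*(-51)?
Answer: 4*I*sqrt(24122)/7 ≈ 88.75*I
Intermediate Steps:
g(P) = -11/7 (g(P) = -(-40 - 1*(-51))/7 = -(-40 + 51)/7 = -1/7*11 = -11/7)
sqrt(-7875 + g(121)) = sqrt(-7875 - 11/7) = sqrt(-55136/7) = 4*I*sqrt(24122)/7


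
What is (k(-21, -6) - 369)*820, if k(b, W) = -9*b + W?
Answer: -152520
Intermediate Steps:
k(b, W) = W - 9*b
(k(-21, -6) - 369)*820 = ((-6 - 9*(-21)) - 369)*820 = ((-6 + 189) - 369)*820 = (183 - 369)*820 = -186*820 = -152520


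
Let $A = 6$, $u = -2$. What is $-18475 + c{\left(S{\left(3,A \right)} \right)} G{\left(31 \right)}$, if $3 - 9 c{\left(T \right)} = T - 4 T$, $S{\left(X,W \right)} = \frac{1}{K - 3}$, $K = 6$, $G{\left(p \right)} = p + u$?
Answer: $- \frac{166159}{9} \approx -18462.0$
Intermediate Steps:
$G{\left(p \right)} = -2 + p$ ($G{\left(p \right)} = p - 2 = -2 + p$)
$S{\left(X,W \right)} = \frac{1}{3}$ ($S{\left(X,W \right)} = \frac{1}{6 - 3} = \frac{1}{3}$)
$c{\left(T \right)} = \frac{1}{3} + \frac{T}{3}$ ($c{\left(T \right)} = \frac{1}{3} - \frac{T - 4 T}{9} = \frac{1}{3} - \frac{\left(-3\right) T}{9} = \frac{1}{3} + \frac{T}{3}$)
$-18475 + c{\left(S{\left(3,A \right)} \right)} G{\left(31 \right)} = -18475 + \left(\frac{1}{3} + \frac{1}{3} \cdot \frac{1}{3}\right) \left(-2 + 31\right) = -18475 + \left(\frac{1}{3} + \frac{1}{9}\right) 29 = -18475 + \frac{4}{9} \cdot 29 = -18475 + \frac{116}{9} = - \frac{166159}{9}$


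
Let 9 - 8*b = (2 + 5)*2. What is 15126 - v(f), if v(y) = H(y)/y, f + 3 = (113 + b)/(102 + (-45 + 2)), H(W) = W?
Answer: 15125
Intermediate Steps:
b = -5/8 (b = 9/8 - (2 + 5)*2/8 = 9/8 - 7*2/8 = 9/8 - ⅛*14 = 9/8 - 7/4 = -5/8 ≈ -0.62500)
f = -517/472 (f = -3 + (113 - 5/8)/(102 + (-45 + 2)) = -3 + 899/(8*(102 - 43)) = -3 + (899/8)/59 = -3 + (899/8)*(1/59) = -3 + 899/472 = -517/472 ≈ -1.0953)
v(y) = 1 (v(y) = y/y = 1)
15126 - v(f) = 15126 - 1*1 = 15126 - 1 = 15125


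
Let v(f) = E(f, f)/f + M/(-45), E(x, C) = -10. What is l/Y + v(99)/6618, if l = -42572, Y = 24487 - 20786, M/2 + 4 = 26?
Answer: -23244002809/2020690485 ≈ -11.503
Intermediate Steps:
M = 44 (M = -8 + 2*26 = -8 + 52 = 44)
Y = 3701
v(f) = -44/45 - 10/f (v(f) = -10/f + 44/(-45) = -10/f + 44*(-1/45) = -10/f - 44/45 = -44/45 - 10/f)
l/Y + v(99)/6618 = -42572/3701 + (-44/45 - 10/99)/6618 = -42572*1/3701 + (-44/45 - 10*1/99)*(1/6618) = -42572/3701 + (-44/45 - 10/99)*(1/6618) = -42572/3701 - 178/165*1/6618 = -42572/3701 - 89/545985 = -23244002809/2020690485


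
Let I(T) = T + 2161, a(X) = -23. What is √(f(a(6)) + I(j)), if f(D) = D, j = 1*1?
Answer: √2139 ≈ 46.249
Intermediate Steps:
j = 1
I(T) = 2161 + T
√(f(a(6)) + I(j)) = √(-23 + (2161 + 1)) = √(-23 + 2162) = √2139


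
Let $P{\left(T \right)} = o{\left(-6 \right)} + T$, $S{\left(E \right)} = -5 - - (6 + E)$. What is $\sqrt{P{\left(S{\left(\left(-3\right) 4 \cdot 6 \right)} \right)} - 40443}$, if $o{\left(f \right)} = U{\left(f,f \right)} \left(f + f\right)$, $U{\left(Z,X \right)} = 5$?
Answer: $i \sqrt{40574} \approx 201.43 i$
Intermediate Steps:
$o{\left(f \right)} = 10 f$ ($o{\left(f \right)} = 5 \left(f + f\right) = 5 \cdot 2 f = 10 f$)
$S{\left(E \right)} = 1 + E$ ($S{\left(E \right)} = -5 - \left(-6 - E\right) = -5 + \left(6 + E\right) = 1 + E$)
$P{\left(T \right)} = -60 + T$ ($P{\left(T \right)} = 10 \left(-6\right) + T = -60 + T$)
$\sqrt{P{\left(S{\left(\left(-3\right) 4 \cdot 6 \right)} \right)} - 40443} = \sqrt{\left(-60 + \left(1 + \left(-3\right) 4 \cdot 6\right)\right) - 40443} = \sqrt{\left(-60 + \left(1 - 72\right)\right) - 40443} = \sqrt{\left(-60 - 71\right) - 40443} = \sqrt{-131 - 40443} = \sqrt{-40574} = i \sqrt{40574}$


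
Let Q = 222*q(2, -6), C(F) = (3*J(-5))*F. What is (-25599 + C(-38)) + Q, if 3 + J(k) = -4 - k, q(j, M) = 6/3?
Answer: -24927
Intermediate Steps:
q(j, M) = 2 (q(j, M) = 6*(1/3) = 2)
J(k) = -7 - k (J(k) = -3 + (-4 - k) = -7 - k)
C(F) = -6*F (C(F) = (3*(-7 - 1*(-5)))*F = (3*(-7 + 5))*F = (3*(-2))*F = -6*F)
Q = 444 (Q = 222*2 = 444)
(-25599 + C(-38)) + Q = (-25599 - 6*(-38)) + 444 = (-25599 + 228) + 444 = -25371 + 444 = -24927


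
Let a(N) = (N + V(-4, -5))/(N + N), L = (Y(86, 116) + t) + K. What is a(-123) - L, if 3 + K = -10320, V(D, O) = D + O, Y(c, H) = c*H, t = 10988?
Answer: -436259/41 ≈ -10640.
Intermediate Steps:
Y(c, H) = H*c
K = -10323 (K = -3 - 10320 = -10323)
L = 10641 (L = (116*86 + 10988) - 10323 = (9976 + 10988) - 10323 = 20964 - 10323 = 10641)
a(N) = (-9 + N)/(2*N) (a(N) = (N + (-4 - 5))/(N + N) = (N - 9)/((2*N)) = (-9 + N)*(1/(2*N)) = (-9 + N)/(2*N))
a(-123) - L = (½)*(-9 - 123)/(-123) - 1*10641 = (½)*(-1/123)*(-132) - 10641 = 22/41 - 10641 = -436259/41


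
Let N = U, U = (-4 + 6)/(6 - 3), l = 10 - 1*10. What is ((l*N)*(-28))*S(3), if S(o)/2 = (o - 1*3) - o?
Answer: 0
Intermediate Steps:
S(o) = -6 (S(o) = 2*((o - 1*3) - o) = 2*((o - 3) - o) = 2*((-3 + o) - o) = 2*(-3) = -6)
l = 0 (l = 10 - 10 = 0)
U = 2/3 ≈ 0.66667
N = 2/3 ≈ 0.66667
((l*N)*(-28))*S(3) = ((0*(2/3))*(-28))*(-6) = (0*(-28))*(-6) = 0*(-6) = 0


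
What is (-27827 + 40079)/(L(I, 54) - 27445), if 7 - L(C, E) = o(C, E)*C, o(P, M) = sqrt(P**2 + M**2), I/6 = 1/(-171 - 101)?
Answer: -12778284816564224/28616599586686711 - 226612992*sqrt(5992705)/28616599586686711 ≈ -0.44655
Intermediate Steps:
I = -3/136 (I = 6/(-171 - 101) = 6/(-272) = 6*(-1/272) = -3/136 ≈ -0.022059)
o(P, M) = sqrt(M**2 + P**2)
L(C, E) = 7 - C*sqrt(C**2 + E**2) (L(C, E) = 7 - sqrt(E**2 + C**2)*C = 7 - sqrt(C**2 + E**2)*C = 7 - C*sqrt(C**2 + E**2))
(-27827 + 40079)/(L(I, 54) - 27445) = (-27827 + 40079)/((7 - 1*(-3/136)*sqrt((-3/136)**2 + 54**2)) - 27445) = 12252/((7 - 1*(-3/136)*sqrt(9/18496 + 2916)) - 27445) = 12252/((7 - 1*(-3/136)*sqrt(53934345/18496)) - 27445) = 12252/((7 - 1*(-3/136)*3*sqrt(5992705)/136) - 27445) = 12252/((7 + 9*sqrt(5992705)/18496) - 27445) = 12252/(-27438 + 9*sqrt(5992705)/18496)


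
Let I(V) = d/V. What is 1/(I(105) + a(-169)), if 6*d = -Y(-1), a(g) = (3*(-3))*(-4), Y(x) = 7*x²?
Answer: 90/3239 ≈ 0.027786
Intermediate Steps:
a(g) = 36 (a(g) = -9*(-4) = 36)
d = -7/6 (d = (-7*(-1)²)/6 = (-7)/6 = (-1*7)/6 = (⅙)*(-7) = -7/6 ≈ -1.1667)
I(V) = -7/(6*V)
1/(I(105) + a(-169)) = 1/(-7/6/105 + 36) = 1/(-7/6*1/105 + 36) = 1/(-1/90 + 36) = 1/(3239/90) = 90/3239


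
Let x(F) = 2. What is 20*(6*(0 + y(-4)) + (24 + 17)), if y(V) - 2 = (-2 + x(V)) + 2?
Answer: 1300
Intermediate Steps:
y(V) = 4 (y(V) = 2 + ((-2 + 2) + 2) = 2 + (0 + 2) = 2 + 2 = 4)
20*(6*(0 + y(-4)) + (24 + 17)) = 20*(6*(0 + 4) + (24 + 17)) = 20*(6*4 + 41) = 20*(24 + 41) = 20*65 = 1300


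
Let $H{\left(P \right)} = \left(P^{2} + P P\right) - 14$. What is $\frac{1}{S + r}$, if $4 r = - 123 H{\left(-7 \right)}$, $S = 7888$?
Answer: $\frac{1}{5305} \approx 0.0001885$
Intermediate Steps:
$H{\left(P \right)} = -14 + 2 P^{2}$ ($H{\left(P \right)} = \left(P^{2} + P^{2}\right) - 14 = 2 P^{2} - 14 = -14 + 2 P^{2}$)
$r = -2583$ ($r = \frac{\left(-123\right) \left(-14 + 2 \left(-7\right)^{2}\right)}{4} = \frac{\left(-123\right) \left(-14 + 2 \cdot 49\right)}{4} = \frac{\left(-123\right) \left(-14 + 98\right)}{4} = \frac{\left(-123\right) 84}{4} = \frac{1}{4} \left(-10332\right) = -2583$)
$\frac{1}{S + r} = \frac{1}{7888 - 2583} = \frac{1}{5305}$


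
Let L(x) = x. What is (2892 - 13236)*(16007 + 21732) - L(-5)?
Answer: -390372211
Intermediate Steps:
(2892 - 13236)*(16007 + 21732) - L(-5) = (2892 - 13236)*(16007 + 21732) - 1*(-5) = -10344*37739 + 5 = -390372216 + 5 = -390372211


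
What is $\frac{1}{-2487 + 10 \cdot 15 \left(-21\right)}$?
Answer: $- \frac{1}{5637} \approx -0.0001774$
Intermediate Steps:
$\frac{1}{-2487 + 10 \cdot 15 \left(-21\right)} = \frac{1}{-2487 + 150 \left(-21\right)} = \frac{1}{-2487 - 3150} = \frac{1}{-5637} = - \frac{1}{5637}$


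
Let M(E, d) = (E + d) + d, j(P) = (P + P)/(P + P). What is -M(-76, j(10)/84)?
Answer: 3191/42 ≈ 75.976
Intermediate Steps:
j(P) = 1 (j(P) = (2*P)/((2*P)) = (2*P)*(1/(2*P)) = 1)
M(E, d) = E + 2*d
-M(-76, j(10)/84) = -(-76 + 2*(1/84)) = -(-76 + 1/42) = -1*(-3191/42) = 3191/42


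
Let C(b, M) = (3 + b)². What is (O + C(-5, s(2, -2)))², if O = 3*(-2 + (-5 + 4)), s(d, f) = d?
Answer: 25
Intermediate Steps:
O = -9 (O = 3*(-2 - 1) = 3*(-3) = -9)
(O + C(-5, s(2, -2)))² = (-9 + (3 - 5)²)² = (-9 + (-2)²)² = (-9 + 4)² = (-5)² = 25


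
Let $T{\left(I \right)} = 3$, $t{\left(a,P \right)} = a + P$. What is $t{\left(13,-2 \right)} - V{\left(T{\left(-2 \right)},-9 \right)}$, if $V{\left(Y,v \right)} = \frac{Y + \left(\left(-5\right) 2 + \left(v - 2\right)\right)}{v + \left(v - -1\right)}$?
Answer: $\frac{169}{17} \approx 9.9412$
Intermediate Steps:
$t{\left(a,P \right)} = P + a$
$V{\left(Y,v \right)} = \frac{-12 + Y + v}{1 + 2 v}$ ($V{\left(Y,v \right)} = \frac{Y + \left(-10 + \left(-2 + v\right)\right)}{v + \left(v + 1\right)} = \frac{Y + \left(-12 + v\right)}{v + \left(1 + v\right)} = \frac{-12 + Y + v}{1 + 2 v}$)
$t{\left(13,-2 \right)} - V{\left(T{\left(-2 \right)},-9 \right)} = \left(-2 + 13\right) - \frac{-12 + 3 - 9}{1 + 2 \left(-9\right)} = 11 - \frac{1}{1 - 18} \left(-18\right) = 11 - \frac{1}{-17} \left(-18\right) = 11 - \left(- \frac{1}{17}\right) \left(-18\right) = 11 - \frac{18}{17} = \frac{169}{17}$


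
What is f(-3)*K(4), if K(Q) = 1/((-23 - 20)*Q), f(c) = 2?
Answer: -1/86 ≈ -0.011628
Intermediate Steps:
K(Q) = -1/(43*Q) (K(Q) = 1/((-43)*Q) = -1/(43*Q))
f(-3)*K(4) = 2*(-1/43/4) = 2*(-1/43*¼) = 2*(-1/172) = -1/86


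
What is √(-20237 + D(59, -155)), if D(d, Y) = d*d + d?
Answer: I*√16697 ≈ 129.22*I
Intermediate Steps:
D(d, Y) = d + d² (D(d, Y) = d² + d = d + d²)
√(-20237 + D(59, -155)) = √(-20237 + 59*(1 + 59)) = √(-20237 + 59*60) = √(-20237 + 3540) = √(-16697) = I*√16697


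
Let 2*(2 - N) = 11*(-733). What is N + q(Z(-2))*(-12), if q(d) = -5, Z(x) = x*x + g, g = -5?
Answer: 8187/2 ≈ 4093.5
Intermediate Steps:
Z(x) = -5 + x**2 (Z(x) = x*x - 5 = x**2 - 5 = -5 + x**2)
N = 8067/2 (N = 2 - 11*(-733)/2 = 2 - 1/2*(-8063) = 2 + 8063/2 = 8067/2 ≈ 4033.5)
N + q(Z(-2))*(-12) = 8067/2 - 5*(-12) = 8067/2 + 60 = 8187/2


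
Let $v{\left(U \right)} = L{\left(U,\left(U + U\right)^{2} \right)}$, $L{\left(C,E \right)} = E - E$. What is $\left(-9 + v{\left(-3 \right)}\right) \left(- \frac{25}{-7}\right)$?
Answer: $- \frac{225}{7} \approx -32.143$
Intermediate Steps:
$L{\left(C,E \right)} = 0$
$v{\left(U \right)} = 0$
$\left(-9 + v{\left(-3 \right)}\right) \left(- \frac{25}{-7}\right) = \left(-9 + 0\right) \left(- \frac{25}{-7}\right) = - 9 \left(\left(-25\right) \left(- \frac{1}{7}\right)\right) = \left(-9\right) \frac{25}{7} = - \frac{225}{7}$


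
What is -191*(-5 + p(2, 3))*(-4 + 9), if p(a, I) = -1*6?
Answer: 10505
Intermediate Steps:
p(a, I) = -6
-191*(-5 + p(2, 3))*(-4 + 9) = -191*(-5 - 6)*(-4 + 9) = -(-2101)*5 = -191*(-55) = 10505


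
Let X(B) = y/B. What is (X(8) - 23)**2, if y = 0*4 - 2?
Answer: 8649/16 ≈ 540.56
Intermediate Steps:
y = -2 (y = 0 - 2 = -2)
X(B) = -2/B
(X(8) - 23)**2 = (-2/8 - 23)**2 = (-2*1/8 - 23)**2 = (-1/4 - 23)**2 = (-93/4)**2 = 8649/16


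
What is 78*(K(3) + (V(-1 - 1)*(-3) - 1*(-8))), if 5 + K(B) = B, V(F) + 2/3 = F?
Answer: 1092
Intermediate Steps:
V(F) = -2/3 + F
K(B) = -5 + B
78*(K(3) + (V(-1 - 1)*(-3) - 1*(-8))) = 78*((-5 + 3) + ((-2/3 + (-1 - 1))*(-3) - 1*(-8))) = 78*(-2 + ((-2/3 - 2)*(-3) + 8)) = 78*(-2 + (-8/3*(-3) + 8)) = 78*(-2 + (8 + 8)) = 78*(-2 + 16) = 78*14 = 1092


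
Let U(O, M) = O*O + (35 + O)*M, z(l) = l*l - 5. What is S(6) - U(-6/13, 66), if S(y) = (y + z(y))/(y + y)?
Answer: -4617083/2028 ≈ -2276.7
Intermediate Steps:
z(l) = -5 + l² (z(l) = l² - 5 = -5 + l²)
U(O, M) = O² + M*(35 + O)
S(y) = (-5 + y + y²)/(2*y) (S(y) = (y + (-5 + y²))/(y + y) = (-5 + y + y²)/((2*y)) = (-5 + y + y²)*(1/(2*y)) = (-5 + y + y²)/(2*y))
S(6) - U(-6/13, 66) = (½)*(-5 + 6 + 6²)/6 - ((-6/13)² + 35*66 + 66*(-6/13)) = (½)*(⅙)*(-5 + 6 + 36) - ((-6*1/13)² + 2310 + 66*(-6*1/13)) = (½)*(⅙)*37 - ((-6/13)² + 2310 + 66*(-6/13)) = 37/12 - (36/169 + 2310 - 396/13) = 37/12 - 1*385278/169 = 37/12 - 385278/169 = -4617083/2028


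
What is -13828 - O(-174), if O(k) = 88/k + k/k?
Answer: -1203079/87 ≈ -13829.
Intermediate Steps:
O(k) = 1 + 88/k (O(k) = 88/k + 1 = 1 + 88/k)
-13828 - O(-174) = -13828 - (88 - 174)/(-174) = -13828 - (-1)*(-86)/174 = -13828 - 1*43/87 = -13828 - 43/87 = -1203079/87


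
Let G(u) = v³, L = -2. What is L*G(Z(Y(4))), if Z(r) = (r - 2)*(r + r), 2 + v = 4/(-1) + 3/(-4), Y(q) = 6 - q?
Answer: 19683/32 ≈ 615.09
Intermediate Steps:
v = -27/4 (v = -2 + (4/(-1) + 3/(-4)) = -2 + (4*(-1) + 3*(-¼)) = -2 + (-4 - ¾) = -2 - 19/4 = -27/4 ≈ -6.7500)
Z(r) = 2*r*(-2 + r) (Z(r) = (-2 + r)*(2*r) = 2*r*(-2 + r))
G(u) = -19683/64 (G(u) = (-27/4)³ = -19683/64)
L*G(Z(Y(4))) = -2*(-19683/64) = 19683/32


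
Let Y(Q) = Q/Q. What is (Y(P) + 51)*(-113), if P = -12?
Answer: -5876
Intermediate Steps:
Y(Q) = 1
(Y(P) + 51)*(-113) = (1 + 51)*(-113) = 52*(-113) = -5876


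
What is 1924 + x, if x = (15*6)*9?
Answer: 2734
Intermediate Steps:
x = 810 (x = 90*9 = 810)
1924 + x = 1924 + 810 = 2734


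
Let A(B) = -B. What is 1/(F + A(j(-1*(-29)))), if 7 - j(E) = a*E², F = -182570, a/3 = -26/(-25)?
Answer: -25/4498827 ≈ -5.5570e-6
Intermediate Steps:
a = 78/25 (a = 3*(-26/(-25)) = 3*(-26*(-1/25)) = 3*(26/25) = 78/25 ≈ 3.1200)
j(E) = 7 - 78*E²/25
1/(F + A(j(-1*(-29)))) = 1/(-182570 - (7 - 78*(-1*(-29))²/25)) = 1/(-182570 - (7 - 78/25*29²)) = 1/(-182570 - (7 - 78/25*841)) = 1/(-182570 - (7 - 65598/25)) = 1/(-182570 - 1*(-65423/25)) = 1/(-182570 + 65423/25) = 1/(-4498827/25) = -25/4498827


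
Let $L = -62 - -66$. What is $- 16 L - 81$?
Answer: $-145$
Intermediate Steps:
$L = 4$ ($L = -62 + 66 = 4$)
$- 16 L - 81 = \left(-16\right) 4 - 81 = -64 - 81 = -145$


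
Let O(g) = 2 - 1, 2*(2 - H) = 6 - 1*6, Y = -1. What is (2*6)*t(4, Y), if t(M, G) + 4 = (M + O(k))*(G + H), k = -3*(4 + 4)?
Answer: 12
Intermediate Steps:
H = 2 (H = 2 - (6 - 1*6)/2 = 2 - (6 - 6)/2 = 2 - 1/2*0 = 2 + 0 = 2)
k = -24 (k = -3*8 = -24)
O(g) = 1
t(M, G) = -4 + (1 + M)*(2 + G) (t(M, G) = -4 + (M + 1)*(G + 2) = -4 + (1 + M)*(2 + G))
(2*6)*t(4, Y) = (2*6)*(-2 - 1 + 2*4 - 1*4) = 12*(-2 - 1 + 8 - 4) = 12*1 = 12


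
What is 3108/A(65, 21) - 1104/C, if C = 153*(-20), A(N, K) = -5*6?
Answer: -26326/255 ≈ -103.24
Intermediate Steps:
A(N, K) = -30
C = -3060
3108/A(65, 21) - 1104/C = 3108/(-30) - 1104/(-3060) = 3108*(-1/30) - 1104*(-1/3060) = -518/5 + 92/255 = -26326/255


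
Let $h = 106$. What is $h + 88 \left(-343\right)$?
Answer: $-30078$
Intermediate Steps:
$h + 88 \left(-343\right) = 106 + 88 \left(-343\right) = 106 - 30184 = -30078$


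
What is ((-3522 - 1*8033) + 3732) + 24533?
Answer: 16710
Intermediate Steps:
((-3522 - 1*8033) + 3732) + 24533 = ((-3522 - 8033) + 3732) + 24533 = (-11555 + 3732) + 24533 = -7823 + 24533 = 16710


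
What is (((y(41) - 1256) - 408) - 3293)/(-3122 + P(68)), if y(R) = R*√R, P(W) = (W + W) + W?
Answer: 4957/2918 - 41*√41/2918 ≈ 1.6088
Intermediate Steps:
P(W) = 3*W (P(W) = 2*W + W = 3*W)
y(R) = R^(3/2)
(((y(41) - 1256) - 408) - 3293)/(-3122 + P(68)) = (((41^(3/2) - 1256) - 408) - 3293)/(-3122 + 3*68) = (((41*√41 - 1256) - 408) - 3293)/(-3122 + 204) = (((-1256 + 41*√41) - 408) - 3293)/(-2918) = ((-1664 + 41*√41) - 3293)*(-1/2918) = (-4957 + 41*√41)*(-1/2918) = 4957/2918 - 41*√41/2918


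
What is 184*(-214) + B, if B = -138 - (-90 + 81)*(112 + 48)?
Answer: -38074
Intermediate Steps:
B = 1302 (B = -138 - (-9)*160 = -138 - 1*(-1440) = -138 + 1440 = 1302)
184*(-214) + B = 184*(-214) + 1302 = -39376 + 1302 = -38074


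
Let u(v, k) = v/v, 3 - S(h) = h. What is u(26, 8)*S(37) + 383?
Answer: 349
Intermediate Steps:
S(h) = 3 - h
u(v, k) = 1
u(26, 8)*S(37) + 383 = 1*(3 - 1*37) + 383 = 1*(3 - 37) + 383 = 1*(-34) + 383 = -34 + 383 = 349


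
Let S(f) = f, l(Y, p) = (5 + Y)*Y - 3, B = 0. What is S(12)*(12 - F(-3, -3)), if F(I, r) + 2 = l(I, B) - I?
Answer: 240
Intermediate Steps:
l(Y, p) = -3 + Y*(5 + Y) (l(Y, p) = Y*(5 + Y) - 3 = -3 + Y*(5 + Y))
F(I, r) = -5 + I² + 4*I (F(I, r) = -2 + ((-3 + I² + 5*I) - I) = -2 + (-3 + I² + 4*I) = -5 + I² + 4*I)
S(12)*(12 - F(-3, -3)) = 12*(12 - (-5 + (-3)² + 4*(-3))) = 12*(12 - (-5 + 9 - 12)) = 12*(12 - 1*(-8)) = 12*(12 + 8) = 12*20 = 240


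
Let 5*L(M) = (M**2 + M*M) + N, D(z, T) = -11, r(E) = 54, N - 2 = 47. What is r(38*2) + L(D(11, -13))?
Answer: 561/5 ≈ 112.20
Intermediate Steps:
N = 49 (N = 2 + 47 = 49)
L(M) = 49/5 + 2*M**2/5 (L(M) = ((M**2 + M*M) + 49)/5 = ((M**2 + M**2) + 49)/5 = (2*M**2 + 49)/5 = (49 + 2*M**2)/5 = 49/5 + 2*M**2/5)
r(38*2) + L(D(11, -13)) = 54 + (49/5 + (2/5)*(-11)**2) = 54 + (49/5 + (2/5)*121) = 54 + (49/5 + 242/5) = 54 + 291/5 = 561/5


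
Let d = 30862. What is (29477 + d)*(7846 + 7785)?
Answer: 943158909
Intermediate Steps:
(29477 + d)*(7846 + 7785) = (29477 + 30862)*(7846 + 7785) = 60339*15631 = 943158909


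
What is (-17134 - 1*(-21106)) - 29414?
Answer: -25442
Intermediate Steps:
(-17134 - 1*(-21106)) - 29414 = (-17134 + 21106) - 29414 = 3972 - 29414 = -25442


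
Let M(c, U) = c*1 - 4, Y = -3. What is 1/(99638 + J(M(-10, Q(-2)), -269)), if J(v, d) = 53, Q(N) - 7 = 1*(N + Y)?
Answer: 1/99691 ≈ 1.0031e-5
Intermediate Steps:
Q(N) = 4 + N (Q(N) = 7 + 1*(N - 3) = 7 + 1*(-3 + N) = 7 + (-3 + N) = 4 + N)
M(c, U) = -4 + c (M(c, U) = c - 4 = -4 + c)
1/(99638 + J(M(-10, Q(-2)), -269)) = 1/(99638 + 53) = 1/99691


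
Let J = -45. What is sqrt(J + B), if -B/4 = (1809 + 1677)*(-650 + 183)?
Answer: sqrt(6511803) ≈ 2551.8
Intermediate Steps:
B = 6511848 (B = -4*(1809 + 1677)*(-650 + 183) = -13944*(-467) = -4*(-1627962) = 6511848)
sqrt(J + B) = sqrt(-45 + 6511848) = sqrt(6511803)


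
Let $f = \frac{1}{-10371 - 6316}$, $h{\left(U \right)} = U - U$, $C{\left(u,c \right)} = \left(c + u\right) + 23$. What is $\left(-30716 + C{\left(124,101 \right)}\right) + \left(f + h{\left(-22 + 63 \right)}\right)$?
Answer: $- \frac{508419517}{16687} \approx -30468.0$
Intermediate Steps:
$C{\left(u,c \right)} = 23 + c + u$
$h{\left(U \right)} = 0$
$f = - \frac{1}{16687}$ ($f = \frac{1}{-16687} = - \frac{1}{16687} \approx -5.9927 \cdot 10^{-5}$)
$\left(-30716 + C{\left(124,101 \right)}\right) + \left(f + h{\left(-22 + 63 \right)}\right) = \left(-30716 + \left(23 + 101 + 124\right)\right) + \left(- \frac{1}{16687} + 0\right) = \left(-30716 + 248\right) - \frac{1}{16687} = -30468 - \frac{1}{16687} = - \frac{508419517}{16687}$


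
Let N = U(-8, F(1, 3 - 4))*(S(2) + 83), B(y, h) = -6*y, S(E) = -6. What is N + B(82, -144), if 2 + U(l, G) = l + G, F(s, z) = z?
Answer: -1339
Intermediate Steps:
B(y, h) = -6*y
U(l, G) = -2 + G + l (U(l, G) = -2 + (l + G) = -2 + (G + l) = -2 + G + l)
N = -847 (N = (-2 + (3 - 4) - 8)*(-6 + 83) = (-2 - 1 - 8)*77 = -11*77 = -847)
N + B(82, -144) = -847 - 6*82 = -847 - 492 = -1339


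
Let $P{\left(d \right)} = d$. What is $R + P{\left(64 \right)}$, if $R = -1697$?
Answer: $-1633$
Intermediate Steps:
$R + P{\left(64 \right)} = -1697 + 64 = -1633$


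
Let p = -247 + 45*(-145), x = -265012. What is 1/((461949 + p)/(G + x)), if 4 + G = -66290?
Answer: -331306/455177 ≈ -0.72786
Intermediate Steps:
p = -6772 (p = -247 - 6525 = -6772)
G = -66294 (G = -4 - 66290 = -66294)
1/((461949 + p)/(G + x)) = 1/((461949 - 6772)/(-66294 - 265012)) = 1/(455177/(-331306)) = 1/(455177*(-1/331306)) = 1/(-455177/331306) = -331306/455177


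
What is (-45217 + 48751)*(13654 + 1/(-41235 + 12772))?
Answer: 1373431852734/28463 ≈ 4.8253e+7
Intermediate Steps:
(-45217 + 48751)*(13654 + 1/(-41235 + 12772)) = 3534*(13654 + 1/(-28463)) = 3534*(13654 - 1/28463) = 3534*(388633801/28463) = 1373431852734/28463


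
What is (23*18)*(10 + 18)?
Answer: 11592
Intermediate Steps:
(23*18)*(10 + 18) = 414*28 = 11592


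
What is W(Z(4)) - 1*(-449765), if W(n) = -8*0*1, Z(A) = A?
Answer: 449765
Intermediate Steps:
W(n) = 0 (W(n) = 0*1 = 0)
W(Z(4)) - 1*(-449765) = 0 - 1*(-449765) = 0 + 449765 = 449765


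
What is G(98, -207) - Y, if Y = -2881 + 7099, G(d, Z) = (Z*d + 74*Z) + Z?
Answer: -40029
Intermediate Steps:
G(d, Z) = 75*Z + Z*d (G(d, Z) = (74*Z + Z*d) + Z = 75*Z + Z*d)
Y = 4218
G(98, -207) - Y = -207*(75 + 98) - 1*4218 = -207*173 - 4218 = -35811 - 4218 = -40029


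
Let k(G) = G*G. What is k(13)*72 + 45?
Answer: 12213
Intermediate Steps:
k(G) = G²
k(13)*72 + 45 = 13²*72 + 45 = 169*72 + 45 = 12168 + 45 = 12213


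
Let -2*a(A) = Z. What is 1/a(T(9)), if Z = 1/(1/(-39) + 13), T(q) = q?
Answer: -1012/39 ≈ -25.949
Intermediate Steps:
Z = 39/506 (Z = 1/(-1/39 + 13) = 1/(506/39) = 39/506 ≈ 0.077075)
a(A) = -39/1012 (a(A) = -1/2*39/506 = -39/1012)
1/a(T(9)) = 1/(-39/1012) = -1012/39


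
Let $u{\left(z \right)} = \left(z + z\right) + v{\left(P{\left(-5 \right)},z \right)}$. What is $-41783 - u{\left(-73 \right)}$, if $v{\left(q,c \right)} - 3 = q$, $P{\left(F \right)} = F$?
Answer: $-41635$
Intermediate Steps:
$v{\left(q,c \right)} = 3 + q$
$u{\left(z \right)} = -2 + 2 z$ ($u{\left(z \right)} = \left(z + z\right) + \left(3 - 5\right) = 2 z - 2 = -2 + 2 z$)
$-41783 - u{\left(-73 \right)} = -41783 - \left(-2 + 2 \left(-73\right)\right) = -41783 - \left(-2 - 146\right) = -41783 - -148 = -41783 + 148 = -41635$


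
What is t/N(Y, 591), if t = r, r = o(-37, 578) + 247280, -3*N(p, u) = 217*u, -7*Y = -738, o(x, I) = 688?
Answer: -35424/6107 ≈ -5.8006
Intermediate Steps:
Y = 738/7 (Y = -⅐*(-738) = 738/7 ≈ 105.43)
N(p, u) = -217*u/3
r = 247968 (r = 688 + 247280 = 247968)
t = 247968
t/N(Y, 591) = 247968/((-217/3*591)) = 247968/(-42749) = 247968*(-1/42749) = -35424/6107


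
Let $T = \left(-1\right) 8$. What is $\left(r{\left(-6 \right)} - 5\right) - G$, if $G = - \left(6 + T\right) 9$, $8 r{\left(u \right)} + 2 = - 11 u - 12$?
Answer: $- \frac{33}{2} \approx -16.5$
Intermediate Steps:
$r{\left(u \right)} = - \frac{7}{4} - \frac{11 u}{8}$ ($r{\left(u \right)} = - \frac{1}{4} + \frac{- 11 u - 12}{8} = - \frac{1}{4} + \frac{-12 - 11 u}{8} = - \frac{1}{4} - \left(\frac{3}{2} + \frac{11 u}{8}\right) = - \frac{7}{4} - \frac{11 u}{8}$)
$T = -8$
$G = 18$ ($G = - \left(6 - 8\right) 9 = - \left(-2\right) 9 = \left(-1\right) \left(-18\right) = 18$)
$\left(r{\left(-6 \right)} - 5\right) - G = \left(\left(- \frac{7}{4} - - \frac{33}{4}\right) - 5\right) - 18 = \left(\left(- \frac{7}{4} + \frac{33}{4}\right) - 5\right) - 18 = \left(\frac{13}{2} - 5\right) - 18 = \frac{3}{2} - 18 = - \frac{33}{2}$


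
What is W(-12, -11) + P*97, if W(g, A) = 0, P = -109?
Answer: -10573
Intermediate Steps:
W(-12, -11) + P*97 = 0 - 109*97 = 0 - 10573 = -10573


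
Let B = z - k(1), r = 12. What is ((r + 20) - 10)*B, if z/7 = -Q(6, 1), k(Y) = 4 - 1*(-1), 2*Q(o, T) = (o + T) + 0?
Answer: -649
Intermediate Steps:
Q(o, T) = T/2 + o/2 (Q(o, T) = ((o + T) + 0)/2 = ((T + o) + 0)/2 = (T + o)/2 = T/2 + o/2)
k(Y) = 5 (k(Y) = 4 + 1 = 5)
z = -49/2 (z = 7*(-((½)*1 + (½)*6)) = 7*(-(½ + 3)) = 7*(-1*7/2) = 7*(-7/2) = -49/2 ≈ -24.500)
B = -59/2 (B = -49/2 - 1*5 = -49/2 - 5 = -59/2 ≈ -29.500)
((r + 20) - 10)*B = ((12 + 20) - 10)*(-59/2) = (32 - 10)*(-59/2) = 22*(-59/2) = -649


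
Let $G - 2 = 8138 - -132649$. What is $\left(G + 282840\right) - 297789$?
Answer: $125840$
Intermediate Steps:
$G = 140789$ ($G = 2 + \left(8138 - -132649\right) = 2 + \left(8138 + 132649\right) = 2 + 140787 = 140789$)
$\left(G + 282840\right) - 297789 = \left(140789 + 282840\right) - 297789 = 423629 - 297789 = 125840$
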